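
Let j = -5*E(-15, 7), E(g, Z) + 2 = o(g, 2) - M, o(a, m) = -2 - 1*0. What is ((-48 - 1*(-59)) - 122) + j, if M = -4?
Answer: -111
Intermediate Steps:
o(a, m) = -2 (o(a, m) = -2 + 0 = -2)
E(g, Z) = 0 (E(g, Z) = -2 + (-2 - 1*(-4)) = -2 + (-2 + 4) = -2 + 2 = 0)
j = 0 (j = -5*0 = 0)
((-48 - 1*(-59)) - 122) + j = ((-48 - 1*(-59)) - 122) + 0 = ((-48 + 59) - 122) + 0 = (11 - 122) + 0 = -111 + 0 = -111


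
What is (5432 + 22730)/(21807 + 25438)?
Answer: 28162/47245 ≈ 0.59608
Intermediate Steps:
(5432 + 22730)/(21807 + 25438) = 28162/47245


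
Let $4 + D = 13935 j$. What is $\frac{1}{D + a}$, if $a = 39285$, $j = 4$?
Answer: $\frac{1}{95021} \approx 1.0524 \cdot 10^{-5}$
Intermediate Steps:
$D = 55736$ ($D = -4 + 13935 \cdot 4 = -4 + 55740 = 55736$)
$\frac{1}{D + a} = \frac{1}{55736 + 39285} = \frac{1}{95021}$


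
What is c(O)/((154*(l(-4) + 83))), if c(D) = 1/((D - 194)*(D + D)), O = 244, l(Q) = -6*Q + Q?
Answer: 1/387032800 ≈ 2.5838e-9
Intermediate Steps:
l(Q) = -5*Q
c(D) = 1/(2*D*(-194 + D)) (c(D) = 1/((-194 + D)*(2*D)) = 1/(2*D*(-194 + D)))
c(O)/((154*(l(-4) + 83))) = ((1/2)/(244*(-194 + 244)))/((154*(-5*(-4) + 83))) = ((1/2)*(1/244)/50)/((154*(20 + 83))) = ((1/2)*(1/244)*(1/50))/((154*103)) = (1/24400)/15862 = (1/24400)*(1/15862) = 1/387032800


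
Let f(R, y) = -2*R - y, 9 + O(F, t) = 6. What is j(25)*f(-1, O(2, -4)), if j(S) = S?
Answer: 125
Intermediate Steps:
O(F, t) = -3 (O(F, t) = -9 + 6 = -3)
f(R, y) = -y - 2*R
j(25)*f(-1, O(2, -4)) = 25*(-1*(-3) - 2*(-1)) = 25*(3 + 2) = 25*5 = 125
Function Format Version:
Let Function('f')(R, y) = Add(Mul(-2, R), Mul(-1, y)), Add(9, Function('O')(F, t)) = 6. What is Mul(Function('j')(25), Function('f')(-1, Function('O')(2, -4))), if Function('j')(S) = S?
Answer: 125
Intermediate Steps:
Function('O')(F, t) = -3 (Function('O')(F, t) = Add(-9, 6) = -3)
Function('f')(R, y) = Add(Mul(-1, y), Mul(-2, R))
Mul(Function('j')(25), Function('f')(-1, Function('O')(2, -4))) = Mul(25, Add(Mul(-1, -3), Mul(-2, -1))) = Mul(25, Add(3, 2)) = Mul(25, 5) = 125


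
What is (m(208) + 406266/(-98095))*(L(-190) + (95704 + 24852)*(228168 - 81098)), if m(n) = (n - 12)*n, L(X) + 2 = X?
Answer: 70898177899913925232/98095 ≈ 7.2275e+14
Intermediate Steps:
L(X) = -2 + X
m(n) = n*(-12 + n) (m(n) = (-12 + n)*n = n*(-12 + n))
(m(208) + 406266/(-98095))*(L(-190) + (95704 + 24852)*(228168 - 81098)) = (208*(-12 + 208) + 406266/(-98095))*((-2 - 190) + (95704 + 24852)*(228168 - 81098)) = (208*196 + 406266*(-1/98095))*(-192 + 120556*147070) = (40768 - 406266/98095)*(-192 + 17730170920) = (3998730694/98095)*17730170728 = 70898177899913925232/98095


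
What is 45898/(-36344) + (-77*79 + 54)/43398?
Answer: -552749845/394314228 ≈ -1.4018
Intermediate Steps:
45898/(-36344) + (-77*79 + 54)/43398 = 45898*(-1/36344) + (-6083 + 54)*(1/43398) = -22949/18172 - 6029*1/43398 = -22949/18172 - 6029/43398 = -552749845/394314228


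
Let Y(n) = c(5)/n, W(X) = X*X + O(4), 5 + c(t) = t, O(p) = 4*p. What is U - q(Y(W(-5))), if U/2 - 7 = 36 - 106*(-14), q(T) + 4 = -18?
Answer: 3076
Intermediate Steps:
c(t) = -5 + t
W(X) = 16 + X**2 (W(X) = X*X + 4*4 = X**2 + 16 = 16 + X**2)
Y(n) = 0 (Y(n) = (-5 + 5)/n = 0/n = 0)
q(T) = -22 (q(T) = -4 - 18 = -22)
U = 3054 (U = 14 + 2*(36 - 106*(-14)) = 14 + 2*(36 + 1484) = 14 + 2*1520 = 14 + 3040 = 3054)
U - q(Y(W(-5))) = 3054 - 1*(-22) = 3054 + 22 = 3076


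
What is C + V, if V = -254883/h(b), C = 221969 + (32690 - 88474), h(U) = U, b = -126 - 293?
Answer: 69886398/419 ≈ 1.6679e+5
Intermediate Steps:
b = -419
C = 166185 (C = 221969 - 55784 = 166185)
V = 254883/419 (V = -254883/(-419) = -254883*(-1/419) = 254883/419 ≈ 608.31)
C + V = 166185 + 254883/419 = 69886398/419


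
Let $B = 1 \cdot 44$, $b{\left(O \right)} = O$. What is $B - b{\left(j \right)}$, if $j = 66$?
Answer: $-22$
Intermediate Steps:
$B = 44$
$B - b{\left(j \right)} = 44 - 66 = -22$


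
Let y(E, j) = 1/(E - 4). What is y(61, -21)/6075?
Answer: 1/346275 ≈ 2.8879e-6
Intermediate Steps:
y(E, j) = 1/(-4 + E)
y(61, -21)/6075 = 1/((-4 + 61)*6075) = (1/6075)/57 = (1/57)*(1/6075) = 1/346275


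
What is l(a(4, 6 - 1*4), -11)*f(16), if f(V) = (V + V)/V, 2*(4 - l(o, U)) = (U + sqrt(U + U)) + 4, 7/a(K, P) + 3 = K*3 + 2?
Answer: 15 - I*sqrt(22) ≈ 15.0 - 4.6904*I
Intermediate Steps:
a(K, P) = 7/(-1 + 3*K) (a(K, P) = 7/(-3 + (K*3 + 2)) = 7/(-3 + (3*K + 2)) = 7/(-3 + (2 + 3*K)) = 7/(-1 + 3*K))
l(o, U) = 2 - U/2 - sqrt(2)*sqrt(U)/2 (l(o, U) = 4 - ((U + sqrt(U + U)) + 4)/2 = 4 - ((U + sqrt(2*U)) + 4)/2 = 4 - ((U + sqrt(2)*sqrt(U)) + 4)/2 = 4 - (4 + U + sqrt(2)*sqrt(U))/2 = 4 + (-2 - U/2 - sqrt(2)*sqrt(U)/2) = 2 - U/2 - sqrt(2)*sqrt(U)/2)
f(V) = 2 (f(V) = (2*V)/V = 2)
l(a(4, 6 - 1*4), -11)*f(16) = (2 - 1/2*(-11) - sqrt(2)*sqrt(-11)/2)*2 = (2 + 11/2 - sqrt(2)*I*sqrt(11)/2)*2 = (2 + 11/2 - I*sqrt(22)/2)*2 = (15/2 - I*sqrt(22)/2)*2 = 15 - I*sqrt(22)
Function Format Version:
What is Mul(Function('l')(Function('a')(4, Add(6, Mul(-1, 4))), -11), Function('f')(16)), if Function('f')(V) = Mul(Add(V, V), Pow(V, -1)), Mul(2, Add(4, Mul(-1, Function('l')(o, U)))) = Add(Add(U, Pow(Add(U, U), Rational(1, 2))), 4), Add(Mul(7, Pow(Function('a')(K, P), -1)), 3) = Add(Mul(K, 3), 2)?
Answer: Add(15, Mul(-1, I, Pow(22, Rational(1, 2)))) ≈ Add(15.000, Mul(-4.6904, I))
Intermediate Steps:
Function('a')(K, P) = Mul(7, Pow(Add(-1, Mul(3, K)), -1)) (Function('a')(K, P) = Mul(7, Pow(Add(-3, Add(Mul(K, 3), 2)), -1)) = Mul(7, Pow(Add(-3, Add(Mul(3, K), 2)), -1)) = Mul(7, Pow(Add(-3, Add(2, Mul(3, K))), -1)) = Mul(7, Pow(Add(-1, Mul(3, K)), -1)))
Function('l')(o, U) = Add(2, Mul(Rational(-1, 2), U), Mul(Rational(-1, 2), Pow(2, Rational(1, 2)), Pow(U, Rational(1, 2)))) (Function('l')(o, U) = Add(4, Mul(Rational(-1, 2), Add(Add(U, Pow(Add(U, U), Rational(1, 2))), 4))) = Add(4, Mul(Rational(-1, 2), Add(Add(U, Pow(Mul(2, U), Rational(1, 2))), 4))) = Add(4, Mul(Rational(-1, 2), Add(Add(U, Mul(Pow(2, Rational(1, 2)), Pow(U, Rational(1, 2)))), 4))) = Add(4, Mul(Rational(-1, 2), Add(4, U, Mul(Pow(2, Rational(1, 2)), Pow(U, Rational(1, 2)))))) = Add(4, Add(-2, Mul(Rational(-1, 2), U), Mul(Rational(-1, 2), Pow(2, Rational(1, 2)), Pow(U, Rational(1, 2))))) = Add(2, Mul(Rational(-1, 2), U), Mul(Rational(-1, 2), Pow(2, Rational(1, 2)), Pow(U, Rational(1, 2)))))
Function('f')(V) = 2 (Function('f')(V) = Mul(Mul(2, V), Pow(V, -1)) = 2)
Mul(Function('l')(Function('a')(4, Add(6, Mul(-1, 4))), -11), Function('f')(16)) = Mul(Add(2, Mul(Rational(-1, 2), -11), Mul(Rational(-1, 2), Pow(2, Rational(1, 2)), Pow(-11, Rational(1, 2)))), 2) = Mul(Add(2, Rational(11, 2), Mul(Rational(-1, 2), Pow(2, Rational(1, 2)), Mul(I, Pow(11, Rational(1, 2))))), 2) = Mul(Add(2, Rational(11, 2), Mul(Rational(-1, 2), I, Pow(22, Rational(1, 2)))), 2) = Mul(Add(Rational(15, 2), Mul(Rational(-1, 2), I, Pow(22, Rational(1, 2)))), 2) = Add(15, Mul(-1, I, Pow(22, Rational(1, 2))))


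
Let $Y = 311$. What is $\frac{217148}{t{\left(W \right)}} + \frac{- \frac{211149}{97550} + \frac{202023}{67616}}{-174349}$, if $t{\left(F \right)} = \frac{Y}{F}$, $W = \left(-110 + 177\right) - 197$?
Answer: $- \frac{16231752061525853644663}{178824328634845600} \approx -90769.0$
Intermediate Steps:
$W = -130$ ($W = 67 - 197 = -130$)
$t{\left(F \right)} = \frac{311}{F}$
$\frac{217148}{t{\left(W \right)}} + \frac{- \frac{211149}{97550} + \frac{202023}{67616}}{-174349} = \frac{217148}{311 \frac{1}{-130}} + \frac{- \frac{211149}{97550} + \frac{202023}{67616}}{-174349} = \frac{217148}{311 \left(- \frac{1}{130}\right)} + \left(\left(-211149\right) \frac{1}{97550} + 202023 \cdot \frac{1}{67616}\right) \left(- \frac{1}{174349}\right) = \frac{217148}{- \frac{311}{130}} + \left(- \frac{211149}{97550} + \frac{202023}{67616}\right) \left(- \frac{1}{174349}\right) = 217148 \left(- \frac{130}{311}\right) + \frac{2715146433}{3297970400} \left(- \frac{1}{174349}\right) = - \frac{28229240}{311} - \frac{2715146433}{574997841269600} = - \frac{16231752061525853644663}{178824328634845600}$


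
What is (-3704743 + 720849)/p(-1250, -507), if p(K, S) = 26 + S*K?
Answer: -1491947/316888 ≈ -4.7081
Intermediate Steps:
p(K, S) = 26 + K*S
(-3704743 + 720849)/p(-1250, -507) = (-3704743 + 720849)/(26 - 1250*(-507)) = -2983894/(26 + 633750) = -2983894/633776 = -2983894*1/633776 = -1491947/316888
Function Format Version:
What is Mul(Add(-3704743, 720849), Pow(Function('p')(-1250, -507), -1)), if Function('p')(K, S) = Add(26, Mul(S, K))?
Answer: Rational(-1491947, 316888) ≈ -4.7081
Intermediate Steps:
Function('p')(K, S) = Add(26, Mul(K, S))
Mul(Add(-3704743, 720849), Pow(Function('p')(-1250, -507), -1)) = Mul(Add(-3704743, 720849), Pow(Add(26, Mul(-1250, -507)), -1)) = Mul(-2983894, Pow(Add(26, 633750), -1)) = Mul(-2983894, Pow(633776, -1)) = Mul(-2983894, Rational(1, 633776)) = Rational(-1491947, 316888)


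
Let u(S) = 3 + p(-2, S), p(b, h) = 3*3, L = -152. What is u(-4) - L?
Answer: 164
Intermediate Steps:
p(b, h) = 9
u(S) = 12 (u(S) = 3 + 9 = 12)
u(-4) - L = 12 - 1*(-152) = 12 + 152 = 164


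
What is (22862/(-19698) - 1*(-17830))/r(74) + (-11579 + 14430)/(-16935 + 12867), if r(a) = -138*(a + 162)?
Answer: -2154521989/1726006296 ≈ -1.2483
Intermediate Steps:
r(a) = -22356 - 138*a (r(a) = -138*(162 + a) = -22356 - 138*a)
(22862/(-19698) - 1*(-17830))/r(74) + (-11579 + 14430)/(-16935 + 12867) = (22862/(-19698) - 1*(-17830))/(-22356 - 138*74) + (-11579 + 14430)/(-16935 + 12867) = (22862*(-1/19698) + 17830)/(-22356 - 10212) + 2851/(-4068) = (-1633/1407 + 17830)/(-32568) + 2851*(-1/4068) = (25085177/1407)*(-1/32568) - 2851/4068 = -25085177/45823176 - 2851/4068 = -2154521989/1726006296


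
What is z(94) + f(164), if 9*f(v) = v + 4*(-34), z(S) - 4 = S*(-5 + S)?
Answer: 75358/9 ≈ 8373.1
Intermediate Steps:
z(S) = 4 + S*(-5 + S)
f(v) = -136/9 + v/9 (f(v) = (v + 4*(-34))/9 = (v - 136)/9 = (-136 + v)/9 = -136/9 + v/9)
z(94) + f(164) = (4 + 94**2 - 5*94) + (-136/9 + (1/9)*164) = (4 + 8836 - 470) + (-136/9 + 164/9) = 8370 + 28/9 = 75358/9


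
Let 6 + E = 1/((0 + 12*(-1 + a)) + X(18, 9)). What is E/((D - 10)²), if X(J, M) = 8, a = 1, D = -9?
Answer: -47/2888 ≈ -0.016274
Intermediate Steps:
E = -47/8 (E = -6 + 1/((0 + 12*(-1 + 1)) + 8) = -6 + 1/((0 + 12*0) + 8) = -6 + 1/((0 + 0) + 8) = -6 + 1/(0 + 8) = -6 + 1/8 = -6 + ⅛ = -47/8 ≈ -5.8750)
E/((D - 10)²) = -47/(8*(-9 - 10)²) = -47/(8*((-19)²)) = -47/8/361 = -47/8*1/361 = -47/2888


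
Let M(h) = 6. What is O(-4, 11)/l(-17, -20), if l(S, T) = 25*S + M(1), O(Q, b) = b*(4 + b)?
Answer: -165/419 ≈ -0.39379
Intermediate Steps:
l(S, T) = 6 + 25*S (l(S, T) = 25*S + 6 = 6 + 25*S)
O(-4, 11)/l(-17, -20) = (11*(4 + 11))/(6 + 25*(-17)) = (11*15)/(6 - 425) = 165/(-419) = 165*(-1/419) = -165/419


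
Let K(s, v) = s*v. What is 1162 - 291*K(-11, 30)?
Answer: 97192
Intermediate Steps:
1162 - 291*K(-11, 30) = 1162 - (-3201)*30 = 1162 - 291*(-330) = 1162 + 96030 = 97192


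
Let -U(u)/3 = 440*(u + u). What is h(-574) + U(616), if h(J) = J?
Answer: -1626814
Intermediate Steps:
U(u) = -2640*u (U(u) = -1320*(u + u) = -1320*2*u = -2640*u)
h(-574) + U(616) = -574 - 2640*616 = -574 - 1626240 = -1626814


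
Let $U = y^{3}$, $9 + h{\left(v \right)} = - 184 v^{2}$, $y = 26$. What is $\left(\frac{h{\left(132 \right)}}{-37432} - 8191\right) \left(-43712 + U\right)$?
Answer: $\frac{991206124029}{4679} \approx 2.1184 \cdot 10^{8}$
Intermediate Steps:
$h{\left(v \right)} = -9 - 184 v^{2}$
$U = 17576$ ($U = 26^{3} = 17576$)
$\left(\frac{h{\left(132 \right)}}{-37432} - 8191\right) \left(-43712 + U\right) = \left(\frac{-9 - 184 \cdot 132^{2}}{-37432} - 8191\right) \left(-43712 + 17576\right) = \left(\left(-9 - 3206016\right) \left(- \frac{1}{37432}\right) - 8191\right) \left(-26136\right) = \left(\left(-3206025\right) \left(- \frac{1}{37432}\right) - 8191\right) \left(-26136\right) = \left(\frac{3206025}{37432} - 8191\right) \left(-26136\right) = \left(- \frac{303399487}{37432}\right) \left(-26136\right) = \frac{991206124029}{4679}$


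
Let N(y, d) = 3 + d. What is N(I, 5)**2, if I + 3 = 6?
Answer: 64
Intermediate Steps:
I = 3 (I = -3 + 6 = 3)
N(I, 5)**2 = (3 + 5)**2 = 8**2 = 64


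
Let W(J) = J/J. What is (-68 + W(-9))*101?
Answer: -6767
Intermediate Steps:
W(J) = 1
(-68 + W(-9))*101 = (-68 + 1)*101 = -67*101 = -6767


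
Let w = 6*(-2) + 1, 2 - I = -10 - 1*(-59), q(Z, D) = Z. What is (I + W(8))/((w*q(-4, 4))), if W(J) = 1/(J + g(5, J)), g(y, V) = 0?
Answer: -375/352 ≈ -1.0653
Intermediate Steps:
I = -47 (I = 2 - (-10 - 1*(-59)) = 2 - (-10 + 59) = 2 - 1*49 = 2 - 49 = -47)
w = -11 (w = -12 + 1 = -11)
W(J) = 1/J (W(J) = 1/(J + 0) = 1/J)
(I + W(8))/((w*q(-4, 4))) = (-47 + 1/8)/((-11*(-4))) = (-47 + ⅛)/44 = -375/8*1/44 = -375/352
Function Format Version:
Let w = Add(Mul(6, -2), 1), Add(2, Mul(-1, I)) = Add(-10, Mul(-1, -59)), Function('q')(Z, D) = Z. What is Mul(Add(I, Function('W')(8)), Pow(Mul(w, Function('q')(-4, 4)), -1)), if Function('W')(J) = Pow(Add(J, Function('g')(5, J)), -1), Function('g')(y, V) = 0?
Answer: Rational(-375, 352) ≈ -1.0653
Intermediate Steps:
I = -47 (I = Add(2, Mul(-1, Add(-10, Mul(-1, -59)))) = Add(2, Mul(-1, Add(-10, 59))) = Add(2, Mul(-1, 49)) = Add(2, -49) = -47)
w = -11 (w = Add(-12, 1) = -11)
Function('W')(J) = Pow(J, -1) (Function('W')(J) = Pow(Add(J, 0), -1) = Pow(J, -1))
Mul(Add(I, Function('W')(8)), Pow(Mul(w, Function('q')(-4, 4)), -1)) = Mul(Add(-47, Pow(8, -1)), Pow(Mul(-11, -4), -1)) = Mul(Add(-47, Rational(1, 8)), Pow(44, -1)) = Mul(Rational(-375, 8), Rational(1, 44)) = Rational(-375, 352)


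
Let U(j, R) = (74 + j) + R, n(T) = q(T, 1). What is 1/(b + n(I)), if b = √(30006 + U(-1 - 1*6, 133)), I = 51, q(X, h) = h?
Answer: -1/30205 + √30206/30205 ≈ 0.0057209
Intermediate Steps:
n(T) = 1
U(j, R) = 74 + R + j
b = √30206 (b = √(30006 + (74 + 133 + (-1 - 1*6))) = √(30006 + (74 + 133 + (-1 - 6))) = √(30006 + (74 + 133 - 7)) = √(30006 + 200) = √30206 ≈ 173.80)
1/(b + n(I)) = 1/(√30206 + 1) = 1/(1 + √30206)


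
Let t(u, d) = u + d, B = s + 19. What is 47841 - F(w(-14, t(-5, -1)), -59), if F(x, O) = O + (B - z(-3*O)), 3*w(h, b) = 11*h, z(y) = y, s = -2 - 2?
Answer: 48062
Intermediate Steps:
s = -4
B = 15 (B = -4 + 19 = 15)
t(u, d) = d + u
w(h, b) = 11*h/3 (w(h, b) = (11*h)/3 = 11*h/3)
F(x, O) = 15 + 4*O (F(x, O) = O + (15 - (-3)*O) = O + (15 + 3*O) = 15 + 4*O)
47841 - F(w(-14, t(-5, -1)), -59) = 47841 - (15 + 4*(-59)) = 47841 - (15 - 236) = 47841 - 1*(-221) = 47841 + 221 = 48062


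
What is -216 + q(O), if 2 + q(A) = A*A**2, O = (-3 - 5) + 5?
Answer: -245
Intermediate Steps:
O = -3 (O = -8 + 5 = -3)
q(A) = -2 + A**3 (q(A) = -2 + A*A**2 = -2 + A**3)
-216 + q(O) = -216 + (-2 + (-3)**3) = -216 + (-2 - 27) = -216 - 29 = -245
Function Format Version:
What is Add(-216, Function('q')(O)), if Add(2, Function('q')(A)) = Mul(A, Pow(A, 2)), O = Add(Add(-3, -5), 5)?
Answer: -245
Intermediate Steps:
O = -3 (O = Add(-8, 5) = -3)
Function('q')(A) = Add(-2, Pow(A, 3)) (Function('q')(A) = Add(-2, Mul(A, Pow(A, 2))) = Add(-2, Pow(A, 3)))
Add(-216, Function('q')(O)) = Add(-216, Add(-2, Pow(-3, 3))) = Add(-216, Add(-2, -27)) = Add(-216, -29) = -245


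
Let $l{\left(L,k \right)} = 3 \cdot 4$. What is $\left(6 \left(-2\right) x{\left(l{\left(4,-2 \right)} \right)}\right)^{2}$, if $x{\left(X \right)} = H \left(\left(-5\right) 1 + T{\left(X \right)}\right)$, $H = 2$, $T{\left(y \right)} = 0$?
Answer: $14400$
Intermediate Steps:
$l{\left(L,k \right)} = 12$
$x{\left(X \right)} = -10$ ($x{\left(X \right)} = 2 \left(\left(-5\right) 1 + 0\right) = 2 \left(-5 + 0\right) = 2 \left(-5\right) = -10$)
$\left(6 \left(-2\right) x{\left(l{\left(4,-2 \right)} \right)}\right)^{2} = \left(6 \left(-2\right) \left(-10\right)\right)^{2} = \left(\left(-12\right) \left(-10\right)\right)^{2} = 120^{2} = 14400$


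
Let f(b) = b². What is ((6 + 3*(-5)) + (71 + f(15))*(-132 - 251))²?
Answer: 12854344129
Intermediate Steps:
((6 + 3*(-5)) + (71 + f(15))*(-132 - 251))² = ((6 + 3*(-5)) + (71 + 15²)*(-132 - 251))² = ((6 - 15) + (71 + 225)*(-383))² = (-9 + 296*(-383))² = (-9 - 113368)² = (-113377)² = 12854344129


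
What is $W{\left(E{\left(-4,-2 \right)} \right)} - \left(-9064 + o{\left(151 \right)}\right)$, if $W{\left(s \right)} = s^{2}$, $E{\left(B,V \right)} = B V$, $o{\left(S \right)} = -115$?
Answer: $9243$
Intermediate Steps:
$W{\left(E{\left(-4,-2 \right)} \right)} - \left(-9064 + o{\left(151 \right)}\right) = \left(\left(-4\right) \left(-2\right)\right)^{2} + \left(9064 - -115\right) = 8^{2} + \left(9064 + 115\right) = 64 + 9179 = 9243$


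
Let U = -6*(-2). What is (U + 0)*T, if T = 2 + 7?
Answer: 108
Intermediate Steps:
U = 12
T = 9
(U + 0)*T = (12 + 0)*9 = 12*9 = 108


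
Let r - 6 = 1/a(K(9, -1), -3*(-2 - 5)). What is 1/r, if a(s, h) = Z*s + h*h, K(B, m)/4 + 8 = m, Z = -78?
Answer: 3249/19495 ≈ 0.16666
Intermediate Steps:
K(B, m) = -32 + 4*m
a(s, h) = h² - 78*s (a(s, h) = -78*s + h*h = -78*s + h² = h² - 78*s)
r = 19495/3249 (r = 6 + 1/((-3*(-2 - 5))² - 78*(-32 + 4*(-1))) = 6 + 1/((-3*(-7))² - 78*(-32 - 4)) = 6 + 1/(21² - 78*(-36)) = 6 + 1/(441 + 2808) = 6 + 1/3249 = 19495/3249 ≈ 6.0003)
1/r = 1/(19495/3249) = 3249/19495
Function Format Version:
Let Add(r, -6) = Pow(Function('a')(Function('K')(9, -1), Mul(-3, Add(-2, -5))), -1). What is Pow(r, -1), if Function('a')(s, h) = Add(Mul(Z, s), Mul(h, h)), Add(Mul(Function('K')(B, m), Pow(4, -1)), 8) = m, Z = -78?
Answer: Rational(3249, 19495) ≈ 0.16666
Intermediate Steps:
Function('K')(B, m) = Add(-32, Mul(4, m))
Function('a')(s, h) = Add(Pow(h, 2), Mul(-78, s)) (Function('a')(s, h) = Add(Mul(-78, s), Mul(h, h)) = Add(Mul(-78, s), Pow(h, 2)) = Add(Pow(h, 2), Mul(-78, s)))
r = Rational(19495, 3249) (r = Add(6, Pow(Add(Pow(Mul(-3, Add(-2, -5)), 2), Mul(-78, Add(-32, Mul(4, -1)))), -1)) = Add(6, Pow(Add(Pow(Mul(-3, -7), 2), Mul(-78, Add(-32, -4))), -1)) = Add(6, Pow(Add(Pow(21, 2), Mul(-78, -36)), -1)) = Add(6, Pow(Add(441, 2808), -1)) = Add(6, Pow(3249, -1)) = Add(6, Rational(1, 3249)) = Rational(19495, 3249) ≈ 6.0003)
Pow(r, -1) = Pow(Rational(19495, 3249), -1) = Rational(3249, 19495)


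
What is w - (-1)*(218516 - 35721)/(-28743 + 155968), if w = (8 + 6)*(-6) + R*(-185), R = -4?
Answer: 16728479/25445 ≈ 657.44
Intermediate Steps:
w = 656 (w = (8 + 6)*(-6) - 4*(-185) = 14*(-6) + 740 = -84 + 740 = 656)
w - (-1)*(218516 - 35721)/(-28743 + 155968) = 656 - (-1)*(218516 - 35721)/(-28743 + 155968) = 656 - (-1)*182795/127225 = 656 - (-1)*182795*(1/127225) = 656 - (-1)*36559/25445 = 656 - 1*(-36559/25445) = 656 + 36559/25445 = 16728479/25445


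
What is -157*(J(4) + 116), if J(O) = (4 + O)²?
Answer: -28260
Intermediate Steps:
-157*(J(4) + 116) = -157*((4 + 4)² + 116) = -157*(8² + 116) = -157*(64 + 116) = -157*180 = -28260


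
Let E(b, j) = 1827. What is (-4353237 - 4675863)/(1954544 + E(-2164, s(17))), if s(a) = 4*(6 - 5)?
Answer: -9029100/1956371 ≈ -4.6152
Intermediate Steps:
s(a) = 4 (s(a) = 4*1 = 4)
(-4353237 - 4675863)/(1954544 + E(-2164, s(17))) = (-4353237 - 4675863)/(1954544 + 1827) = -9029100/1956371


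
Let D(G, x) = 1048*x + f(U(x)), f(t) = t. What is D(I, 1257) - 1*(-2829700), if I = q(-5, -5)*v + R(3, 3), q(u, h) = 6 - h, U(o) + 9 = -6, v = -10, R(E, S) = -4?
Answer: 4147021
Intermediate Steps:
U(o) = -15 (U(o) = -9 - 6 = -15)
I = -114 (I = (6 - 1*(-5))*(-10) - 4 = (6 + 5)*(-10) - 4 = 11*(-10) - 4 = -110 - 4 = -114)
D(G, x) = -15 + 1048*x (D(G, x) = 1048*x - 15 = -15 + 1048*x)
D(I, 1257) - 1*(-2829700) = (-15 + 1048*1257) - 1*(-2829700) = (-15 + 1317336) + 2829700 = 1317321 + 2829700 = 4147021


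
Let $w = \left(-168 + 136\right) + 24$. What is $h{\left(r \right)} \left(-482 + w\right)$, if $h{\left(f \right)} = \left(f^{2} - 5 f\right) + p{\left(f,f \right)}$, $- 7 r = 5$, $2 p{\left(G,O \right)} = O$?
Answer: $-1825$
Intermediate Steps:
$p{\left(G,O \right)} = \frac{O}{2}$
$w = -8$ ($w = -32 + 24 = -8$)
$r = - \frac{5}{7}$ ($r = \left(- \frac{1}{7}\right) 5 = - \frac{5}{7} \approx -0.71429$)
$h{\left(f \right)} = f^{2} - \frac{9 f}{2}$ ($h{\left(f \right)} = \left(f^{2} - 5 f\right) + \frac{f}{2} = f^{2} - \frac{9 f}{2}$)
$h{\left(r \right)} \left(-482 + w\right) = \frac{1}{2} \left(- \frac{5}{7}\right) \left(-9 + 2 \left(- \frac{5}{7}\right)\right) \left(-482 - 8\right) = \frac{1}{2} \left(- \frac{5}{7}\right) \left(-9 - \frac{10}{7}\right) \left(-490\right) = \frac{1}{2} \left(- \frac{5}{7}\right) \left(- \frac{73}{7}\right) \left(-490\right) = \frac{365}{98} \left(-490\right) = -1825$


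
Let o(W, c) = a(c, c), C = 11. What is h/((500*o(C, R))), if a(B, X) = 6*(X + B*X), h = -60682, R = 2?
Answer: -30341/9000 ≈ -3.3712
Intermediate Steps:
a(B, X) = 6*X + 6*B*X
o(W, c) = 6*c*(1 + c)
h/((500*o(C, R))) = -60682*1/(6000*(1 + 2)) = -60682/(500*(6*2*3)) = -60682/(500*36) = -60682/18000 = -60682*1/18000 = -30341/9000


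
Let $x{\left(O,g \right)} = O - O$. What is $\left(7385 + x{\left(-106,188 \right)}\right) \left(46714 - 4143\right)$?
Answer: $314386835$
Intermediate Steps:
$x{\left(O,g \right)} = 0$
$\left(7385 + x{\left(-106,188 \right)}\right) \left(46714 - 4143\right) = \left(7385 + 0\right) \left(46714 - 4143\right) = 7385 \cdot 42571 = 314386835$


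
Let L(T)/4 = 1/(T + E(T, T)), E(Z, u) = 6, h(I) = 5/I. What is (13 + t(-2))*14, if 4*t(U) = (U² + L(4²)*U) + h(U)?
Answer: 8183/44 ≈ 185.98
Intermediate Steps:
L(T) = 4/(6 + T) (L(T) = 4/(T + 6) = 4/(6 + T))
t(U) = U²/4 + U/22 + 5/(4*U) (t(U) = ((U² + (4/(6 + 4²))*U) + 5/U)/4 = ((U² + (4/(6 + 16))*U) + 5/U)/4 = ((U² + (4/22)*U) + 5/U)/4 = ((U² + (4*(1/22))*U) + 5/U)/4 = ((U² + 2*U/11) + 5/U)/4 = (U² + 5/U + 2*U/11)/4 = U²/4 + U/22 + 5/(4*U))
(13 + t(-2))*14 = (13 + (1/44)*(55 + (-2)²*(2 + 11*(-2)))/(-2))*14 = (13 + (1/44)*(-½)*(55 + 4*(2 - 22)))*14 = (13 + (1/44)*(-½)*(55 + 4*(-20)))*14 = (13 + (1/44)*(-½)*(55 - 80))*14 = (13 + (1/44)*(-½)*(-25))*14 = (13 + 25/88)*14 = (1169/88)*14 = 8183/44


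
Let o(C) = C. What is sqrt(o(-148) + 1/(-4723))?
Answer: I*sqrt(3301400615)/4723 ≈ 12.166*I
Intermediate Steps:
sqrt(o(-148) + 1/(-4723)) = sqrt(-148 + 1/(-4723)) = sqrt(-148 - 1/4723) = sqrt(-699005/4723) = I*sqrt(3301400615)/4723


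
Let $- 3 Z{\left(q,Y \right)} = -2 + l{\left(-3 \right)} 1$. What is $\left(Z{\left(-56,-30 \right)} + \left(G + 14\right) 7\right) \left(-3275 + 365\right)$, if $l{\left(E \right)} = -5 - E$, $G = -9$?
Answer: $-105730$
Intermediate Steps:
$Z{\left(q,Y \right)} = \frac{4}{3}$ ($Z{\left(q,Y \right)} = - \frac{-2 + \left(-5 - -3\right) 1}{3} = - \frac{-2 + \left(-5 + 3\right) 1}{3} = - \frac{-2 - 2}{3} = \left(- \frac{1}{3}\right) \left(-4\right) = \frac{4}{3}$)
$\left(Z{\left(-56,-30 \right)} + \left(G + 14\right) 7\right) \left(-3275 + 365\right) = \left(\frac{4}{3} + \left(-9 + 14\right) 7\right) \left(-3275 + 365\right) = \left(\frac{4}{3} + 5 \cdot 7\right) \left(-2910\right) = \left(\frac{4}{3} + 35\right) \left(-2910\right) = \frac{109}{3} \left(-2910\right) = -105730$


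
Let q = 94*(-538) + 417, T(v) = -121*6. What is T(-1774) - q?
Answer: 49429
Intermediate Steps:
T(v) = -726
q = -50155 (q = -50572 + 417 = -50155)
T(-1774) - q = -726 - 1*(-50155) = -726 + 50155 = 49429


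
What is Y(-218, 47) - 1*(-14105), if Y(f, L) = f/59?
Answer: 831977/59 ≈ 14101.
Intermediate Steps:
Y(f, L) = f/59 (Y(f, L) = f*(1/59) = f/59)
Y(-218, 47) - 1*(-14105) = (1/59)*(-218) - 1*(-14105) = -218/59 + 14105 = 831977/59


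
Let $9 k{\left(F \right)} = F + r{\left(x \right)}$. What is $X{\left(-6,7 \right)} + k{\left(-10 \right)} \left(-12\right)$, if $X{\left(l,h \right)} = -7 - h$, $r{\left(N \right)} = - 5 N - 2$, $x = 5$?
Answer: $\frac{106}{3} \approx 35.333$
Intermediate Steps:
$r{\left(N \right)} = -2 - 5 N$
$k{\left(F \right)} = -3 + \frac{F}{9}$ ($k{\left(F \right)} = \frac{F - 27}{9} = \frac{-27 + F}{9} = -3 + \frac{F}{9}$)
$X{\left(-6,7 \right)} + k{\left(-10 \right)} \left(-12\right) = \left(-7 - 7\right) + \left(-3 + \frac{1}{9} \left(-10\right)\right) \left(-12\right) = \left(-7 - 7\right) + \left(-3 - \frac{10}{9}\right) \left(-12\right) = -14 - - \frac{148}{3} = -14 + \frac{148}{3} = \frac{106}{3}$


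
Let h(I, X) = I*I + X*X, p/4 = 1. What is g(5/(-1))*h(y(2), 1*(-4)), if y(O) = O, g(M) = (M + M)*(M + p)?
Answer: 200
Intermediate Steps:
p = 4 (p = 4*1 = 4)
g(M) = 2*M*(4 + M) (g(M) = (M + M)*(M + 4) = (2*M)*(4 + M) = 2*M*(4 + M))
h(I, X) = I² + X²
g(5/(-1))*h(y(2), 1*(-4)) = (2*(5/(-1))*(4 + 5/(-1)))*(2² + (1*(-4))²) = (2*(5*(-1))*(4 + 5*(-1)))*(4 + (-4)²) = (2*(-5)*(4 - 5))*(4 + 16) = (2*(-5)*(-1))*20 = 10*20 = 200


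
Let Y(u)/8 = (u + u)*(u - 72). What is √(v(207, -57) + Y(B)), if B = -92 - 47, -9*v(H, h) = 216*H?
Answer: 2*√116074 ≈ 681.39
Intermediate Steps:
v(H, h) = -24*H
B = -139
Y(u) = 16*u*(-72 + u) (Y(u) = 8*((u + u)*(u - 72)) = 8*((2*u)*(-72 + u)) = 8*(2*u*(-72 + u)) = 16*u*(-72 + u))
√(v(207, -57) + Y(B)) = √(-24*207 + 16*(-139)*(-72 - 139)) = √(-4968 + 16*(-139)*(-211)) = √(-4968 + 469264) = √464296 = 2*√116074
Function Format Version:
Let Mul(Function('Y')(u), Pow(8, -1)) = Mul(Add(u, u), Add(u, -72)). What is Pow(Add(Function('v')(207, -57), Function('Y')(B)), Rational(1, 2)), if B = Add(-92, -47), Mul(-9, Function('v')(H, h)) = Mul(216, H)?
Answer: Mul(2, Pow(116074, Rational(1, 2))) ≈ 681.39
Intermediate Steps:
Function('v')(H, h) = Mul(-24, H) (Function('v')(H, h) = Mul(Rational(-1, 9), Mul(216, H)) = Mul(-24, H))
B = -139
Function('Y')(u) = Mul(16, u, Add(-72, u)) (Function('Y')(u) = Mul(8, Mul(Add(u, u), Add(u, -72))) = Mul(8, Mul(Mul(2, u), Add(-72, u))) = Mul(8, Mul(2, u, Add(-72, u))) = Mul(16, u, Add(-72, u)))
Pow(Add(Function('v')(207, -57), Function('Y')(B)), Rational(1, 2)) = Pow(Add(Mul(-24, 207), Mul(16, -139, Add(-72, -139))), Rational(1, 2)) = Pow(Add(-4968, Mul(16, -139, -211)), Rational(1, 2)) = Pow(Add(-4968, 469264), Rational(1, 2)) = Pow(464296, Rational(1, 2)) = Mul(2, Pow(116074, Rational(1, 2)))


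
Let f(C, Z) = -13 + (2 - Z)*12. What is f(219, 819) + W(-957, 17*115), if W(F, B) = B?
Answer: -7862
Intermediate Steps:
f(C, Z) = 11 - 12*Z (f(C, Z) = -13 + (24 - 12*Z) = 11 - 12*Z)
f(219, 819) + W(-957, 17*115) = (11 - 12*819) + 17*115 = (11 - 9828) + 1955 = -9817 + 1955 = -7862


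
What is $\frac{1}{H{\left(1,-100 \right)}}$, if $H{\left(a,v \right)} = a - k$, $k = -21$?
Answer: $\frac{1}{22} \approx 0.045455$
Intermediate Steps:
$H{\left(a,v \right)} = 21 + a$ ($H{\left(a,v \right)} = a - -21 = a + 21 = 21 + a$)
$\frac{1}{H{\left(1,-100 \right)}} = \frac{1}{21 + 1} = \frac{1}{22}$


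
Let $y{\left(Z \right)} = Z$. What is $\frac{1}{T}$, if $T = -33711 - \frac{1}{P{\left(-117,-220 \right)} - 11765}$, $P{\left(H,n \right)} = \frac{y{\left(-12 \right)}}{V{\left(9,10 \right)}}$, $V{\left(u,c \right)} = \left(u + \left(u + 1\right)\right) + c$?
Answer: $- \frac{341197}{11502092038} \approx -2.9664 \cdot 10^{-5}$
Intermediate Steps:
$V{\left(u,c \right)} = 1 + c + 2 u$ ($V{\left(u,c \right)} = \left(u + \left(1 + u\right)\right) + c = \left(1 + 2 u\right) + c = 1 + c + 2 u$)
$P{\left(H,n \right)} = - \frac{12}{29}$ ($P{\left(H,n \right)} = - \frac{12}{1 + 10 + 2 \cdot 9} = - \frac{12}{1 + 10 + 18} = - \frac{12}{29}$)
$T = - \frac{11502092038}{341197}$ ($T = -33711 - \frac{1}{- \frac{12}{29} - 11765} = -33711 - \frac{1}{- \frac{341197}{29}} = -33711 - - \frac{29}{341197} = -33711 + \frac{29}{341197} = - \frac{11502092038}{341197} \approx -33711.0$)
$\frac{1}{T} = \frac{1}{- \frac{11502092038}{341197}} = - \frac{341197}{11502092038}$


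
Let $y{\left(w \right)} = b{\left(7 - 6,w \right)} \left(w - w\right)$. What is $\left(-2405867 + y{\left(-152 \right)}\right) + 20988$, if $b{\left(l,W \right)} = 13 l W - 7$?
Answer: $-2384879$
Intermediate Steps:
$b{\left(l,W \right)} = -7 + 13 W l$ ($b{\left(l,W \right)} = 13 W l - 7 = -7 + 13 W l$)
$y{\left(w \right)} = 0$ ($y{\left(w \right)} = \left(-7 + 13 w \left(7 - 6\right)\right) \left(w - w\right) = \left(-7 + 13 w \left(7 - 6\right)\right) 0 = \left(-7 + 13 w 1\right) 0 = \left(-7 + 13 w\right) 0 = 0$)
$\left(-2405867 + y{\left(-152 \right)}\right) + 20988 = \left(-2405867 + 0\right) + 20988 = -2405867 + 20988 = -2384879$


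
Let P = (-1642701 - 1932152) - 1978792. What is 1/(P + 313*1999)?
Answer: -1/4927958 ≈ -2.0292e-7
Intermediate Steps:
P = -5553645 (P = -3574853 - 1978792 = -5553645)
1/(P + 313*1999) = 1/(-5553645 + 313*1999) = 1/(-5553645 + 625687) = 1/(-4927958) = -1/4927958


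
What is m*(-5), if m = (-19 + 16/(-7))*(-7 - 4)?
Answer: -8195/7 ≈ -1170.7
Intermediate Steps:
m = 1639/7 (m = (-19 + 16*(-⅐))*(-11) = (-19 - 16/7)*(-11) = -149/7*(-11) = 1639/7 ≈ 234.14)
m*(-5) = (1639/7)*(-5) = -8195/7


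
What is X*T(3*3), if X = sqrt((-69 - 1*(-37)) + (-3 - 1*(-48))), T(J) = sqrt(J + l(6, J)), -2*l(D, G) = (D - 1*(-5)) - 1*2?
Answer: 3*sqrt(26)/2 ≈ 7.6485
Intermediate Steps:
l(D, G) = -3/2 - D/2 (l(D, G) = -((D - 1*(-5)) - 1*2)/2 = -((D + 5) - 2)/2 = -((5 + D) - 2)/2 = -(3 + D)/2 = -3/2 - D/2)
T(J) = sqrt(-9/2 + J) (T(J) = sqrt(J + (-3/2 - 1/2*6)) = sqrt(J + (-3/2 - 3)) = sqrt(J - 9/2) = sqrt(-9/2 + J))
X = sqrt(13) (X = sqrt((-69 + 37) + (-3 + 48)) = sqrt(-32 + 45) = sqrt(13) ≈ 3.6056)
X*T(3*3) = sqrt(13)*(sqrt(-18 + 4*(3*3))/2) = sqrt(13)*(sqrt(-18 + 4*9)/2) = sqrt(13)*(sqrt(-18 + 36)/2) = sqrt(13)*(sqrt(18)/2) = sqrt(13)*((3*sqrt(2))/2) = sqrt(13)*(3*sqrt(2)/2) = 3*sqrt(26)/2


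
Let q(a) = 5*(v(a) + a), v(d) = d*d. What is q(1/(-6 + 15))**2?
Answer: 2500/6561 ≈ 0.38104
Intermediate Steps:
v(d) = d**2
q(a) = 5*a + 5*a**2 (q(a) = 5*(a**2 + a) = 5*(a + a**2) = 5*a + 5*a**2)
q(1/(-6 + 15))**2 = (5*(1 + 1/(-6 + 15))/(-6 + 15))**2 = (5*(1 + 1/9)/9)**2 = (5*(1/9)*(1 + 1/9))**2 = (5*(1/9)*(10/9))**2 = (50/81)**2 = 2500/6561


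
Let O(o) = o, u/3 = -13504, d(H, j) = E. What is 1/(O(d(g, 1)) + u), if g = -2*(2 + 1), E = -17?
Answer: -1/40529 ≈ -2.4674e-5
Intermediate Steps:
g = -6 (g = -2*3 = -6)
d(H, j) = -17
u = -40512 (u = 3*(-13504) = -40512)
1/(O(d(g, 1)) + u) = 1/(-17 - 40512) = 1/(-40529) = -1/40529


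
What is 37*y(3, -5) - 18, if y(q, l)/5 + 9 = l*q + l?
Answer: -5383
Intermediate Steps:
y(q, l) = -45 + 5*l + 5*l*q (y(q, l) = -45 + 5*(l*q + l) = -45 + 5*(l + l*q) = -45 + (5*l + 5*l*q) = -45 + 5*l + 5*l*q)
37*y(3, -5) - 18 = 37*(-45 + 5*(-5) + 5*(-5)*3) - 18 = 37*(-45 - 25 - 75) - 18 = 37*(-145) - 18 = -5365 - 18 = -5383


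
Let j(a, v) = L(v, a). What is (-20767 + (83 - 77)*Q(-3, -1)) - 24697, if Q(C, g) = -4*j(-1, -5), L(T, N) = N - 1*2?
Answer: -45392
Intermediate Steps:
L(T, N) = -2 + N (L(T, N) = N - 2 = -2 + N)
j(a, v) = -2 + a
Q(C, g) = 12 (Q(C, g) = -4*(-2 - 1) = -4*(-3) = 12)
(-20767 + (83 - 77)*Q(-3, -1)) - 24697 = (-20767 + (83 - 77)*12) - 24697 = (-20767 + 6*12) - 24697 = (-20767 + 72) - 24697 = -20695 - 24697 = -45392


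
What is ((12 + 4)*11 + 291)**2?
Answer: 218089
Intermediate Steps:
((12 + 4)*11 + 291)**2 = (16*11 + 291)**2 = (176 + 291)**2 = 467**2 = 218089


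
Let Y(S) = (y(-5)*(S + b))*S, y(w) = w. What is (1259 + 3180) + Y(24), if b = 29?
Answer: -1921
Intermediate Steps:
Y(S) = S*(-145 - 5*S) (Y(S) = (-5*(S + 29))*S = (-5*(29 + S))*S = (-145 - 5*S)*S = S*(-145 - 5*S))
(1259 + 3180) + Y(24) = (1259 + 3180) - 5*24*(29 + 24) = 4439 - 5*24*53 = 4439 - 6360 = -1921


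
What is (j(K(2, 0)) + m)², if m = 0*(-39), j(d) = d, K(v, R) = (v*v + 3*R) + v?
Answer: 36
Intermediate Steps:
K(v, R) = v + v² + 3*R (K(v, R) = (v² + 3*R) + v = v + v² + 3*R)
m = 0
(j(K(2, 0)) + m)² = ((2 + 2² + 3*0) + 0)² = ((2 + 4 + 0) + 0)² = (6 + 0)² = 6² = 36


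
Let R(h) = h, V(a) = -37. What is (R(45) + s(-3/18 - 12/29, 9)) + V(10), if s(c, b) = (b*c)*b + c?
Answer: -3445/87 ≈ -39.598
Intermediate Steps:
s(c, b) = c + c*b² (s(c, b) = c*b² + c = c + c*b²)
(R(45) + s(-3/18 - 12/29, 9)) + V(10) = (45 + (-3/18 - 12/29)*(1 + 9²)) - 37 = (45 + (-3*1/18 - 12*1/29)*(1 + 81)) - 37 = (45 + (-⅙ - 12/29)*82) - 37 = (45 - 101/174*82) - 37 = (45 - 4141/87) - 37 = -226/87 - 37 = -3445/87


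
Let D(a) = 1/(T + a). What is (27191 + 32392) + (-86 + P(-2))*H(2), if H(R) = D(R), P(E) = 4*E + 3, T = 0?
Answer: 119075/2 ≈ 59538.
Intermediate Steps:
D(a) = 1/a (D(a) = 1/(0 + a) = 1/a)
P(E) = 3 + 4*E
H(R) = 1/R
(27191 + 32392) + (-86 + P(-2))*H(2) = (27191 + 32392) + (-86 + (3 + 4*(-2)))/2 = 59583 + (-86 + (3 - 8))*(½) = 59583 + (-86 - 5)*(½) = 59583 - 91*½ = 59583 - 91/2 = 119075/2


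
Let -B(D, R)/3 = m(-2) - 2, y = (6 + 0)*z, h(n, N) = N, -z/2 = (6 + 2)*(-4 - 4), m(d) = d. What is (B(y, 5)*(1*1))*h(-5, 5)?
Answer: 60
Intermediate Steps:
z = 128 (z = -2*(6 + 2)*(-4 - 4) = -16*(-8) = -2*(-64) = 128)
y = 768 (y = (6 + 0)*128 = 6*128 = 768)
B(D, R) = 12 (B(D, R) = -3*(-2 - 2) = -3*(-4) = 12)
(B(y, 5)*(1*1))*h(-5, 5) = (12*(1*1))*5 = (12*1)*5 = 12*5 = 60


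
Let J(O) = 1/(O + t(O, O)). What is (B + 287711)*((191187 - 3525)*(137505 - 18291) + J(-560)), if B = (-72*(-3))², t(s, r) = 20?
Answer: 4039436348407189873/540 ≈ 7.4804e+15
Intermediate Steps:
B = 46656 (B = 216² = 46656)
J(O) = 1/(20 + O) (J(O) = 1/(O + 20) = 1/(20 + O))
(B + 287711)*((191187 - 3525)*(137505 - 18291) + J(-560)) = (46656 + 287711)*((191187 - 3525)*(137505 - 18291) + 1/(20 - 560)) = 334367*(187662*119214 + 1/(-540)) = 334367*(22371937668 - 1/540) = 334367*(12080846340719/540) = 4039436348407189873/540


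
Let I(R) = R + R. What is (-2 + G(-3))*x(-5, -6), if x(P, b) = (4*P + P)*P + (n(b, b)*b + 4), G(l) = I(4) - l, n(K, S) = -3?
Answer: 1323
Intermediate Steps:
I(R) = 2*R
G(l) = 8 - l (G(l) = 2*4 - l = 8 - l)
x(P, b) = 4 - 3*b + 5*P² (x(P, b) = (4*P + P)*P + (-3*b + 4) = (5*P)*P + (4 - 3*b) = 5*P² + (4 - 3*b) = 4 - 3*b + 5*P²)
(-2 + G(-3))*x(-5, -6) = (-2 + (8 - 1*(-3)))*(4 - 3*(-6) + 5*(-5)²) = (-2 + (8 + 3))*(4 + 18 + 5*25) = (-2 + 11)*(4 + 18 + 125) = 9*147 = 1323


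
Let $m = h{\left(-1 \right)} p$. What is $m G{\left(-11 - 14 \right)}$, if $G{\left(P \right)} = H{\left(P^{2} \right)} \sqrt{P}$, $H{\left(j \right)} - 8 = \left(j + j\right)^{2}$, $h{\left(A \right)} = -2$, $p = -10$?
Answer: $156250800 i \approx 1.5625 \cdot 10^{8} i$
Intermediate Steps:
$m = 20$ ($m = \left(-2\right) \left(-10\right) = 20$)
$H{\left(j \right)} = 8 + 4 j^{2}$ ($H{\left(j \right)} = 8 + \left(j + j\right)^{2} = 8 + \left(2 j\right)^{2} = 8 + 4 j^{2}$)
$G{\left(P \right)} = \sqrt{P} \left(8 + 4 P^{4}\right)$ ($G{\left(P \right)} = \left(8 + 4 \left(P^{2}\right)^{2}\right) \sqrt{P} = \left(8 + 4 P^{4}\right) \sqrt{P} = \sqrt{P} \left(8 + 4 P^{4}\right)$)
$m G{\left(-11 - 14 \right)} = 20 \cdot 4 \sqrt{-11 - 14} \left(2 + \left(-11 - 14\right)^{4}\right) = 20 \cdot 4 \sqrt{-25} \left(2 + \left(-25\right)^{4}\right) = 20 \cdot 4 \cdot 5 i \left(2 + 390625\right) = 20 \cdot 4 \cdot 5 i 390627 = 20 \cdot 7812540 i = 156250800 i$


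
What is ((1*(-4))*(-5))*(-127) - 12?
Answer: -2552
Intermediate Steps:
((1*(-4))*(-5))*(-127) - 12 = -4*(-5)*(-127) - 12 = 20*(-127) - 12 = -2540 - 12 = -2552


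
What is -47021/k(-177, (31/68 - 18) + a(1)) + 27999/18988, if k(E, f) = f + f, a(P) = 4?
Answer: 30382168511/17487948 ≈ 1737.3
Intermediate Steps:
k(E, f) = 2*f
-47021/k(-177, (31/68 - 18) + a(1)) + 27999/18988 = -47021*1/(2*((31/68 - 18) + 4)) + 27999/18988 = -47021*1/(2*(-1193/68 + 4)) + 27999/18988 = -47021/(2*(-921/68)) + 27999/18988 = -47021/(-921/34) + 27999/18988 = -47021*(-34/921) + 27999/18988 = 1598714/921 + 27999/18988 = 30382168511/17487948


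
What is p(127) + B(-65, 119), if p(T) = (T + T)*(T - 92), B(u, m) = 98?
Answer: 8988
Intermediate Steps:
p(T) = 2*T*(-92 + T) (p(T) = (2*T)*(-92 + T) = 2*T*(-92 + T))
p(127) + B(-65, 119) = 2*127*(-92 + 127) + 98 = 2*127*35 + 98 = 8890 + 98 = 8988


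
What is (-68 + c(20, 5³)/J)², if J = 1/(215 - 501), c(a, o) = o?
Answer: 1282929124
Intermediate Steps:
J = -1/286 (J = 1/(-286) = -1/286 ≈ -0.0034965)
(-68 + c(20, 5³)/J)² = (-68 + 5³/(-1/286))² = (-68 + 125*(-286))² = (-68 - 35750)² = (-35818)² = 1282929124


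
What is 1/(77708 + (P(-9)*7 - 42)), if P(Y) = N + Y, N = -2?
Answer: 1/77589 ≈ 1.2888e-5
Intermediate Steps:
P(Y) = -2 + Y
1/(77708 + (P(-9)*7 - 42)) = 1/(77708 + ((-2 - 9)*7 - 42)) = 1/(77708 + (-11*7 - 42)) = 1/(77708 + (-77 - 42)) = 1/(77708 - 119) = 1/77589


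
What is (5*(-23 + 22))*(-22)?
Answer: 110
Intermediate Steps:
(5*(-23 + 22))*(-22) = (5*(-1))*(-22) = -5*(-22) = 110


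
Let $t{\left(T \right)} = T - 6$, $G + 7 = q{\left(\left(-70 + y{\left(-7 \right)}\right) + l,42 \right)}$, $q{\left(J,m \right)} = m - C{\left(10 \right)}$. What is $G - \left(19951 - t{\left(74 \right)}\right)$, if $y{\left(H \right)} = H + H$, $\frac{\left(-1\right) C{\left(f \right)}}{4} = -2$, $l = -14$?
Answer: $-19856$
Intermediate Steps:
$C{\left(f \right)} = 8$ ($C{\left(f \right)} = \left(-4\right) \left(-2\right) = 8$)
$y{\left(H \right)} = 2 H$
$q{\left(J,m \right)} = -8 + m$ ($q{\left(J,m \right)} = m - 8 = -8 + m$)
$G = 27$ ($G = -7 + \left(-8 + 42\right) = -7 + 34 = 27$)
$t{\left(T \right)} = -6 + T$
$G - \left(19951 - t{\left(74 \right)}\right) = 27 - \left(19951 - \left(-6 + 74\right)\right) = 27 - \left(19951 - 68\right) = 27 - 19883 = -19856$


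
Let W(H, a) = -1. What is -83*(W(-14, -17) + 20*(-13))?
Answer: 21663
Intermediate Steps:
-83*(W(-14, -17) + 20*(-13)) = -83*(-1 + 20*(-13)) = -83*(-1 - 260) = -83*(-261) = 21663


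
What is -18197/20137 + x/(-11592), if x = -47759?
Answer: 750783359/233428104 ≈ 3.2163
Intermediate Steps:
-18197/20137 + x/(-11592) = -18197/20137 - 47759/(-11592) = -18197*1/20137 - 47759*(-1/11592) = -18197/20137 + 47759/11592 = 750783359/233428104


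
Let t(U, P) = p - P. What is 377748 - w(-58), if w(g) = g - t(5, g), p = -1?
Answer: 377863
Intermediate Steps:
t(U, P) = -1 - P
w(g) = 1 + 2*g (w(g) = g - (-1 - g) = g + (1 + g) = 1 + 2*g)
377748 - w(-58) = 377748 - (1 + 2*(-58)) = 377748 - (1 - 116) = 377748 - 1*(-115) = 377748 + 115 = 377863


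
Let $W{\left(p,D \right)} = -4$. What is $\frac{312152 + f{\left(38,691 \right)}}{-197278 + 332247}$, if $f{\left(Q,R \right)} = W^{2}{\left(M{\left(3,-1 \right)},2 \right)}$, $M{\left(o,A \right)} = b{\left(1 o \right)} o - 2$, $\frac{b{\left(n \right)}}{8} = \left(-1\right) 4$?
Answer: $\frac{312168}{134969} \approx 2.3129$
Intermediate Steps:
$b{\left(n \right)} = -32$ ($b{\left(n \right)} = 8 \left(\left(-1\right) 4\right) = 8 \left(-4\right) = -32$)
$M{\left(o,A \right)} = -2 - 32 o$ ($M{\left(o,A \right)} = - 32 o - 2 = -2 - 32 o$)
$f{\left(Q,R \right)} = 16$ ($f{\left(Q,R \right)} = \left(-4\right)^{2} = 16$)
$\frac{312152 + f{\left(38,691 \right)}}{-197278 + 332247} = \frac{312152 + 16}{-197278 + 332247} = \frac{312168}{134969}$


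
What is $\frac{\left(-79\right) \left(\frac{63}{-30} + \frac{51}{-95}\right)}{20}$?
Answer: $\frac{39579}{3800} \approx 10.416$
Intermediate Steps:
$\frac{\left(-79\right) \left(\frac{63}{-30} + \frac{51}{-95}\right)}{20} = - 79 \left(63 \left(- \frac{1}{30}\right) + 51 \left(- \frac{1}{95}\right)\right) \frac{1}{20} = - 79 \left(- \frac{21}{10} - \frac{51}{95}\right) \frac{1}{20} = \left(-79\right) \left(- \frac{501}{190}\right) \frac{1}{20} = \frac{39579}{190} \cdot \frac{1}{20} = \frac{39579}{3800}$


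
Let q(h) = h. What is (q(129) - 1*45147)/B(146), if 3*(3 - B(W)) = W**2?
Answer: 135054/21307 ≈ 6.3385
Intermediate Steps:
B(W) = 3 - W**2/3
(q(129) - 1*45147)/B(146) = (129 - 1*45147)/(3 - 1/3*146**2) = (129 - 45147)/(3 - 1/3*21316) = -45018/(3 - 21316/3) = -45018/(-21307/3) = -45018*(-3/21307) = 135054/21307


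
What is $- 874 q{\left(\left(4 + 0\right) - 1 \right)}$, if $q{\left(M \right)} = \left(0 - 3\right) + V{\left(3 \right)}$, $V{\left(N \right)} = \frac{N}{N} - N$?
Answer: $4370$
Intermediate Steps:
$V{\left(N \right)} = 1 - N$
$q{\left(M \right)} = -5$ ($q{\left(M \right)} = \left(0 - 3\right) + \left(1 - 3\right) = -3 + \left(1 - 3\right) = -3 - 2 = -5$)
$- 874 q{\left(\left(4 + 0\right) - 1 \right)} = \left(-874\right) \left(-5\right) = 4370$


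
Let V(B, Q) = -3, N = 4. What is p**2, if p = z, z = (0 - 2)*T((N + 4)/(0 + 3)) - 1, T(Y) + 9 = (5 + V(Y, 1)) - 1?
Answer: 225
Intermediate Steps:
T(Y) = -8 (T(Y) = -9 + ((5 - 3) - 1) = -9 + (2 - 1) = -9 + 1 = -8)
z = 15 (z = (0 - 2)*(-8) - 1 = -2*(-8) - 1 = 16 - 1 = 15)
p = 15
p**2 = 15**2 = 225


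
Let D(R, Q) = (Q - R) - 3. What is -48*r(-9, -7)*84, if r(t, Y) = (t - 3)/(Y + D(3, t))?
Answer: -24192/11 ≈ -2199.3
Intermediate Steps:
D(R, Q) = -3 + Q - R
r(t, Y) = (-3 + t)/(-6 + Y + t) (r(t, Y) = (t - 3)/(Y + (-3 + t - 1*3)) = (-3 + t)/(Y + (-3 + t - 3)) = (-3 + t)/(Y + (-6 + t)) = (-3 + t)/(-6 + Y + t))
-48*r(-9, -7)*84 = -48*(-3 - 9)/(-6 - 7 - 9)*84 = -48*(-12)/(-22)*84 = -(-24)*(-12)/11*84 = -48*6/11*84 = -288/11*84 = -24192/11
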